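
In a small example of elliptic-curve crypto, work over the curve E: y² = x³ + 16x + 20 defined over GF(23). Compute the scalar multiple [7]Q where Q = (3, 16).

(21, 16)

Repeated addition: build up to 7Q.
2Q: tangent at (3, 16): λ = (3·3² + 16)/(2·16) ≡ 20/9. 9⁻¹ ≡ 18 (mod 23) since 9·18 = 162 ≡ 1, so λ ≡ 20·18 ≡ 15.
  x = λ² - 3 - 3 = 225 - 6 ≡ 12; y = λ·(3 - 12) - 16 ≡ 10. → (12, 10)
3Q: (12, 10) + (3, 16). λ = (16 - 10)/(3 - 12) ≡ 6/14 mod 23. 14⁻¹ ≡ 5 (mod 23), so λ ≡ 7.
  x = λ² - 12 - 3 = 49 - 15 ≡ 11; y = λ·(12 - 11) - 10 ≡ 20. → (11, 20)
4Q: (11, 20) + (3, 16). λ = (16 - 20)/(3 - 11) ≡ 19/15 mod 23. 15⁻¹ ≡ 20 (mod 23) since 15·20 = 300 ≡ 1, so λ ≡ 12.
  x = λ² - 11 - 3 = 144 - 14 ≡ 15; y = λ·(11 - 15) - 20 ≡ 1. → (15, 1)
5Q: (15, 1) + (3, 16). λ = (16 - 1)/(3 - 15) ≡ 15/11 mod 23. 11⁻¹ ≡ 21 (mod 23), so λ ≡ 16.
  x = λ² - 15 - 3 = 256 - 18 ≡ 8; y = λ·(15 - 8) - 1 ≡ 19. → (8, 19)
6Q: (8, 19) + (3, 16). λ = (16 - 19)/(3 - 8) ≡ 20/18 mod 23. 18⁻¹ ≡ 9 (mod 23), so λ ≡ 19.
  x = λ² - 8 - 3 = 361 - 11 ≡ 5; y = λ·(8 - 5) - 19 ≡ 15. → (5, 15)
7Q: (5, 15) + (3, 16). λ = (16 - 15)/(3 - 5) ≡ 1/21 mod 23. 21⁻¹ ≡ 11 (mod 23) since 21·11 = 231 ≡ 1, so λ ≡ 11.
  x = λ² - 5 - 3 = 121 - 8 ≡ 21; y = λ·(5 - 21) - 15 ≡ 16. → (21, 16)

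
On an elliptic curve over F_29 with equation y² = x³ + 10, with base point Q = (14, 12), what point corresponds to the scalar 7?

(14, 12)

Repeated addition: build up to 7Q.
2Q: tangent at (14, 12): λ = (3·14² + 0)/(2·12) ≡ 8/24. 24⁻¹ ≡ 23 (mod 29) since 24·23 = 552 ≡ 1, so λ ≡ 8·23 ≡ 10.
  x = λ² - 14 - 14 = 100 - 28 ≡ 14; y = λ·(14 - 14) - 12 ≡ 17. → (14, 17)
3Q: (14, 17) + (14, 12): same x and y₁ ≡ -y₂, so the sum is O.
4Q: O + (14, 12) = (14, 12) (identity).
5Q: tangent at (14, 12): λ = (3·14² + 0)/(2·12) ≡ 8/24. 24⁻¹ ≡ 23 (mod 29), so λ ≡ 8·23 ≡ 10.
  x = λ² - 14 - 14 = 100 - 28 ≡ 14; y = λ·(14 - 14) - 12 ≡ 17. → (14, 17)
6Q: (14, 17) + (14, 12): same x and y₁ ≡ -y₂, so the sum is O.
7Q: O + (14, 12) = (14, 12) (identity).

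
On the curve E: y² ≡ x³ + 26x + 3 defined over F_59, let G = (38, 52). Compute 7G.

Double-and-add on 7 = (111)₂. Start with G = (38, 52) for the leading 1-bit.
double: tangent at (38, 52): λ = (3·38² + 26)/(2·52) ≡ 51/45. 45⁻¹ ≡ 21 (mod 59), so λ ≡ 51·21 ≡ 9.
  x = λ² - 38 - 38 = 81 - 76 ≡ 5; y = λ·(38 - 5) - 52 ≡ 9. → (5, 9)
add G: (5, 9) + (38, 52). λ = (52 - 9)/(38 - 5) ≡ 43/33 mod 59. 33⁻¹ ≡ 34 (mod 59), so λ ≡ 46.
  x = λ² - 5 - 38 = 2116 - 43 ≡ 8; y = λ·(5 - 8) - 9 ≡ 30. → (8, 30)
double: tangent at (8, 30): λ = (3·8² + 26)/(2·30) ≡ 41/1. 1⁻¹ ≡ 1 (mod 59), so λ ≡ 41·1 ≡ 41.
  x = λ² - 8 - 8 = 1681 - 16 ≡ 13; y = λ·(8 - 13) - 30 ≡ 1. → (13, 1)
add G: (13, 1) + (38, 52). λ = (52 - 1)/(38 - 13) ≡ 51/25 mod 59. 25⁻¹ ≡ 26 (mod 59), so λ ≡ 28.
  x = λ² - 13 - 38 = 784 - 51 ≡ 25; y = λ·(13 - 25) - 1 ≡ 17. → (25, 17)

(25, 17)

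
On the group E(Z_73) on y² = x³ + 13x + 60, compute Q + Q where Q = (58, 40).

tangent at (58, 40): λ = (3·58² + 13)/(2·40) ≡ 31/7. 7⁻¹ ≡ 21 (mod 73) since 7·21 = 147 ≡ 1, so λ ≡ 31·21 ≡ 67.
  x = λ² - 58 - 58 = 4489 - 116 ≡ 66; y = λ·(58 - 66) - 40 ≡ 8. → (66, 8)

(66, 8)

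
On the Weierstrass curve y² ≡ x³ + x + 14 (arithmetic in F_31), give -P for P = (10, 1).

-(10, 1) = (10, -1 mod 31) = (10, 30).

(10, 30)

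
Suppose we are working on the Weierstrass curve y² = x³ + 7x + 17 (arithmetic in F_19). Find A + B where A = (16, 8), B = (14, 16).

(16, 8) + (14, 16). λ = (16 - 8)/(14 - 16) ≡ 8/17 mod 19. 17⁻¹ ≡ 9 (mod 19), so λ ≡ 15.
  x = λ² - 16 - 14 = 225 - 30 ≡ 5; y = λ·(16 - 5) - 8 ≡ 5. → (5, 5)

(5, 5)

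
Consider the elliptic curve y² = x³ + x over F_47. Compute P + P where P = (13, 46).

tangent at (13, 46): λ = (3·13² + 1)/(2·46) ≡ 38/45. 45⁻¹ ≡ 23 (mod 47), so λ ≡ 38·23 ≡ 28.
  x = λ² - 13 - 13 = 784 - 26 ≡ 6; y = λ·(13 - 6) - 46 ≡ 9. → (6, 9)

(6, 9)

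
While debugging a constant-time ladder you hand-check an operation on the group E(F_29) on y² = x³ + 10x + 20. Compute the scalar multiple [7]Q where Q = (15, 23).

(15, 6)

Double-and-add on 7 = (111)₂. Start with Q = (15, 23) for the leading 1-bit.
double: tangent at (15, 23): λ = (3·15² + 10)/(2·23) ≡ 18/17. 17⁻¹ ≡ 12 (mod 29), so λ ≡ 18·12 ≡ 13.
  x = λ² - 15 - 15 = 169 - 30 ≡ 23; y = λ·(15 - 23) - 23 ≡ 18. → (23, 18)
add Q: (23, 18) + (15, 23). λ = (23 - 18)/(15 - 23) ≡ 5/21 mod 29. 21⁻¹ ≡ 18 (mod 29), so λ ≡ 3.
  x = λ² - 23 - 15 = 9 - 38 ≡ 0; y = λ·(23 - 0) - 18 ≡ 22. → (0, 22)
double: tangent at (0, 22): λ = (3·0² + 10)/(2·22) ≡ 10/15. 15⁻¹ ≡ 2 (mod 29), so λ ≡ 10·2 ≡ 20.
  x = λ² - 0 - 0 = 400 - 0 ≡ 23; y = λ·(0 - 23) - 22 ≡ 11. → (23, 11)
add Q: (23, 11) + (15, 23). λ = (23 - 11)/(15 - 23) ≡ 12/21 mod 29. 21⁻¹ ≡ 18 (mod 29), so λ ≡ 13.
  x = λ² - 23 - 15 = 169 - 38 ≡ 15; y = λ·(23 - 15) - 11 ≡ 6. → (15, 6)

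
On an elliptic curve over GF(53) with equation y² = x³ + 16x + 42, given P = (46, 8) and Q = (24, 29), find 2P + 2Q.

First 2P:
Repeated addition: build up to 2P.
2P: tangent at (46, 8): λ = (3·46² + 16)/(2·8) ≡ 4/16. 16⁻¹ ≡ 10 (mod 53), so λ ≡ 4·10 ≡ 40.
  x = λ² - 46 - 46 = 1600 - 92 ≡ 24; y = λ·(46 - 24) - 8 ≡ 24. → (24, 24)
2P = (24, 24).
Next 2Q:
Repeated addition: build up to 2Q.
2Q: tangent at (24, 29): λ = (3·24² + 16)/(2·29) ≡ 48/5. 5⁻¹ ≡ 32 (mod 53), so λ ≡ 48·32 ≡ 52.
  x = λ² - 24 - 24 = 2704 - 48 ≡ 6; y = λ·(24 - 6) - 29 ≡ 6. → (6, 6)
2Q = (6, 6).
Finally 2P + 2Q:
(24, 24) + (6, 6). λ = (6 - 24)/(6 - 24) ≡ 35/35 mod 53. 35⁻¹ ≡ 50 (mod 53) since 35·50 = 1750 ≡ 1, so λ ≡ 1.
  x = λ² - 24 - 6 = 1 - 30 ≡ 24; y = λ·(24 - 24) - 24 ≡ 29. → (24, 29)

(24, 29)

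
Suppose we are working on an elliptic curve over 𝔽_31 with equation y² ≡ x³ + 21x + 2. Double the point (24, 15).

(28, 6)

tangent at (24, 15): λ = (3·24² + 21)/(2·15) ≡ 13/30. 30⁻¹ ≡ 30 (mod 31), so λ ≡ 13·30 ≡ 18.
  x = λ² - 24 - 24 = 324 - 48 ≡ 28; y = λ·(24 - 28) - 15 ≡ 6. → (28, 6)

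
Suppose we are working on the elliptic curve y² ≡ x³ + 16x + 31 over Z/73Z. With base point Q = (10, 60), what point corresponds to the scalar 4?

Repeated addition: build up to 4Q.
2Q: tangent at (10, 60): λ = (3·10² + 16)/(2·60) ≡ 24/47. 47⁻¹ ≡ 14 (mod 73), so λ ≡ 24·14 ≡ 44.
  x = λ² - 10 - 10 = 1936 - 20 ≡ 18; y = λ·(10 - 18) - 60 ≡ 26. → (18, 26)
3Q: (18, 26) + (10, 60). λ = (60 - 26)/(10 - 18) ≡ 34/65 mod 73. 65⁻¹ ≡ 9 (mod 73) since 65·9 = 585 ≡ 1, so λ ≡ 14.
  x = λ² - 18 - 10 = 196 - 28 ≡ 22; y = λ·(18 - 22) - 26 ≡ 64. → (22, 64)
4Q: (22, 64) + (10, 60). λ = (60 - 64)/(10 - 22) ≡ 69/61 mod 73. 61⁻¹ ≡ 6 (mod 73) since 61·6 = 366 ≡ 1, so λ ≡ 49.
  x = λ² - 22 - 10 = 2401 - 32 ≡ 33; y = λ·(22 - 33) - 64 ≡ 54. → (33, 54)

(33, 54)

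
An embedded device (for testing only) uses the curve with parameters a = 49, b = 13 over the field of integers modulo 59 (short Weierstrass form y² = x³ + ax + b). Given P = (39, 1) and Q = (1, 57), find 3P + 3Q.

(19, 29)

First 3P:
Repeated addition: build up to 3P.
2P: tangent at (39, 1): λ = (3·39² + 49)/(2·1) ≡ 10/2. 2⁻¹ ≡ 30 (mod 59), so λ ≡ 10·30 ≡ 5.
  x = λ² - 39 - 39 = 25 - 78 ≡ 6; y = λ·(39 - 6) - 1 ≡ 46. → (6, 46)
3P: (6, 46) + (39, 1). λ = (1 - 46)/(39 - 6) ≡ 14/33 mod 59. 33⁻¹ ≡ 34 (mod 59), so λ ≡ 4.
  x = λ² - 6 - 39 = 16 - 45 ≡ 30; y = λ·(6 - 30) - 46 ≡ 35. → (30, 35)
3P = (30, 35).
Next 3Q:
Repeated addition: build up to 3Q.
2Q: tangent at (1, 57): λ = (3·1² + 49)/(2·57) ≡ 52/55. 55⁻¹ ≡ 44 (mod 59), so λ ≡ 52·44 ≡ 46.
  x = λ² - 1 - 1 = 2116 - 2 ≡ 49; y = λ·(1 - 49) - 57 ≡ 36. → (49, 36)
3Q: (49, 36) + (1, 57). λ = (57 - 36)/(1 - 49) ≡ 21/11 mod 59. 11⁻¹ ≡ 43 (mod 59), so λ ≡ 18.
  x = λ² - 49 - 1 = 324 - 50 ≡ 38; y = λ·(49 - 38) - 36 ≡ 44. → (38, 44)
3Q = (38, 44).
Finally 3P + 3Q:
(30, 35) + (38, 44). λ = (44 - 35)/(38 - 30) ≡ 9/8 mod 59. 8⁻¹ ≡ 37 (mod 59), so λ ≡ 38.
  x = λ² - 30 - 38 = 1444 - 68 ≡ 19; y = λ·(30 - 19) - 35 ≡ 29. → (19, 29)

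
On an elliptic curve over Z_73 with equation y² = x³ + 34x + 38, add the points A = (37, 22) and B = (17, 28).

(68, 53)

(37, 22) + (17, 28). λ = (28 - 22)/(17 - 37) ≡ 6/53 mod 73. 53⁻¹ ≡ 62 (mod 73), so λ ≡ 7.
  x = λ² - 37 - 17 = 49 - 54 ≡ 68; y = λ·(37 - 68) - 22 ≡ 53. → (68, 53)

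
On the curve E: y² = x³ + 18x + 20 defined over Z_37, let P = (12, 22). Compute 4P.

Double-and-add on 4 = (100)₂. Start with P = (12, 22) for the leading 1-bit.
double: tangent at (12, 22): λ = (3·12² + 18)/(2·22) ≡ 6/7. 7⁻¹ ≡ 16 (mod 37) since 7·16 = 112 ≡ 1, so λ ≡ 6·16 ≡ 22.
  x = λ² - 12 - 12 = 484 - 24 ≡ 16; y = λ·(12 - 16) - 22 ≡ 1. → (16, 1)
double: tangent at (16, 1): λ = (3·16² + 18)/(2·1) ≡ 9/2. 2⁻¹ ≡ 19 (mod 37), so λ ≡ 9·19 ≡ 23.
  x = λ² - 16 - 16 = 529 - 32 ≡ 16; y = λ·(16 - 16) - 1 ≡ 36. → (16, 36)

(16, 36)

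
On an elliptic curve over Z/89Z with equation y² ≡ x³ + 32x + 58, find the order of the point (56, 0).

2P: (56, 0) + (56, 0): same x and y₁ ≡ -y₂, so the sum is 𝒪.
2P = 𝒪, so the order is 2.

2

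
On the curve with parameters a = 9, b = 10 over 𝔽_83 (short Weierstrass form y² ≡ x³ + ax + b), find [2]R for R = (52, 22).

tangent at (52, 22): λ = (3·52² + 9)/(2·22) ≡ 70/44. 44⁻¹ ≡ 17 (mod 83), so λ ≡ 70·17 ≡ 28.
  x = λ² - 52 - 52 = 784 - 104 ≡ 16; y = λ·(52 - 16) - 22 ≡ 73. → (16, 73)

(16, 73)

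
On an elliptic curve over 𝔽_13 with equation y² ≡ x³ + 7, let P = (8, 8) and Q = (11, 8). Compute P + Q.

(7, 5)

(8, 8) + (11, 8). λ = (8 - 8)/(11 - 8) ≡ 0/3 mod 13. 3⁻¹ ≡ 9 (mod 13) since 3·9 = 27 ≡ 1, so λ ≡ 0.
  x = λ² - 8 - 11 = 0 - 19 ≡ 7; y = λ·(8 - 7) - 8 ≡ 5. → (7, 5)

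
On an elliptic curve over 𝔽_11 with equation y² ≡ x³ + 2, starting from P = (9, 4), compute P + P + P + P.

Repeated addition: build up to 4P.
2P: tangent at (9, 4): λ = (3·9² + 0)/(2·4) ≡ 1/8. 8⁻¹ ≡ 7 (mod 11) since 8·7 = 56 ≡ 1, so λ ≡ 1·7 ≡ 7.
  x = λ² - 9 - 9 = 49 - 18 ≡ 9; y = λ·(9 - 9) - 4 ≡ 7. → (9, 7)
3P: (9, 7) + (9, 4): same x and y₁ ≡ -y₂, so the sum is O.
4P: O + (9, 4) = (9, 4) (identity).

(9, 4)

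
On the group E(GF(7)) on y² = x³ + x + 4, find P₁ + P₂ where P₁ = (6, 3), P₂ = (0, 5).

(5, 6)

(6, 3) + (0, 5). λ = (5 - 3)/(0 - 6) ≡ 2/1 mod 7. 1⁻¹ ≡ 1 (mod 7) since 1·1 = 1 ≡ 1, so λ ≡ 2.
  x = λ² - 6 - 0 = 4 - 6 ≡ 5; y = λ·(6 - 5) - 3 ≡ 6. → (5, 6)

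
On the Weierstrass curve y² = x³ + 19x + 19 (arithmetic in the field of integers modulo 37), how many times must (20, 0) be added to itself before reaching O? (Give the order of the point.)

2

2P: (20, 0) + (20, 0): same x and y₁ ≡ -y₂, so the sum is O.
2P = O, so the order is 2.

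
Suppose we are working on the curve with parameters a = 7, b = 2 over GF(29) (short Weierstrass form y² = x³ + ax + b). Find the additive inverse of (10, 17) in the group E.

-(10, 17) = (10, -17 mod 29) = (10, 12).

(10, 12)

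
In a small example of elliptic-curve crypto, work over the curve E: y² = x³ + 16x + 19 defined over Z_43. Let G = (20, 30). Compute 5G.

(11, 35)

Double-and-add on 5 = (101)₂. Start with G = (20, 30) for the leading 1-bit.
double: tangent at (20, 30): λ = (3·20² + 16)/(2·30) ≡ 12/17. 17⁻¹ ≡ 38 (mod 43) since 17·38 = 646 ≡ 1, so λ ≡ 12·38 ≡ 26.
  x = λ² - 20 - 20 = 676 - 40 ≡ 34; y = λ·(20 - 34) - 30 ≡ 36. → (34, 36)
double: tangent at (34, 36): λ = (3·34² + 16)/(2·36) ≡ 1/29. 29⁻¹ ≡ 3 (mod 43), so λ ≡ 1·3 ≡ 3.
  x = λ² - 34 - 34 = 9 - 68 ≡ 27; y = λ·(34 - 27) - 36 ≡ 28. → (27, 28)
add G: (27, 28) + (20, 30). λ = (30 - 28)/(20 - 27) ≡ 2/36 mod 43. 36⁻¹ ≡ 6 (mod 43) since 36·6 = 216 ≡ 1, so λ ≡ 12.
  x = λ² - 27 - 20 = 144 - 47 ≡ 11; y = λ·(27 - 11) - 28 ≡ 35. → (11, 35)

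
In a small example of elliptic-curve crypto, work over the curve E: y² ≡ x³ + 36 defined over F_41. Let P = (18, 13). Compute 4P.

(24, 17)

Repeated addition: build up to 4P.
2P: tangent at (18, 13): λ = (3·18² + 0)/(2·13) ≡ 29/26. 26⁻¹ ≡ 30 (mod 41), so λ ≡ 29·30 ≡ 9.
  x = λ² - 18 - 18 = 81 - 36 ≡ 4; y = λ·(18 - 4) - 13 ≡ 31. → (4, 31)
3P: (4, 31) + (18, 13). λ = (13 - 31)/(18 - 4) ≡ 23/14 mod 41. 14⁻¹ ≡ 3 (mod 41), so λ ≡ 28.
  x = λ² - 4 - 18 = 784 - 22 ≡ 24; y = λ·(4 - 24) - 31 ≡ 24. → (24, 24)
4P: (24, 24) + (18, 13). λ = (13 - 24)/(18 - 24) ≡ 30/35 mod 41. 35⁻¹ ≡ 34 (mod 41) since 35·34 = 1190 ≡ 1, so λ ≡ 36.
  x = λ² - 24 - 18 = 1296 - 42 ≡ 24; y = λ·(24 - 24) - 24 ≡ 17. → (24, 17)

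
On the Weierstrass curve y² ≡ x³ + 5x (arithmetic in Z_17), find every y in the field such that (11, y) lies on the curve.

3, 14

x³ + 5x + 0 = 1386 ≡ 9 (mod 17).
Square roots of 9 mod 17: 3 and 14 (since 3² = 9 ≡ 9).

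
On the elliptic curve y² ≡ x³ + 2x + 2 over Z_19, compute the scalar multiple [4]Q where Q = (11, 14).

(12, 5)

Repeated addition: build up to 4Q.
2Q: tangent at (11, 14): λ = (3·11² + 2)/(2·14) ≡ 4/9. 9⁻¹ ≡ 17 (mod 19) since 9·17 = 153 ≡ 1, so λ ≡ 4·17 ≡ 11.
  x = λ² - 11 - 11 = 121 - 22 ≡ 4; y = λ·(11 - 4) - 14 ≡ 6. → (4, 6)
3Q: (4, 6) + (11, 14). λ = (14 - 6)/(11 - 4) ≡ 8/7 mod 19. 7⁻¹ ≡ 11 (mod 19) since 7·11 = 77 ≡ 1, so λ ≡ 12.
  x = λ² - 4 - 11 = 144 - 15 ≡ 15; y = λ·(4 - 15) - 6 ≡ 14. → (15, 14)
4Q: (15, 14) + (11, 14). λ = (14 - 14)/(11 - 15) ≡ 0/15 mod 19. 15⁻¹ ≡ 14 (mod 19), so λ ≡ 0.
  x = λ² - 15 - 11 = 0 - 26 ≡ 12; y = λ·(15 - 12) - 14 ≡ 5. → (12, 5)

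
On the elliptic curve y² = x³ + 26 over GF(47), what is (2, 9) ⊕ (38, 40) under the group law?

(13, 22)

(2, 9) + (38, 40). λ = (40 - 9)/(38 - 2) ≡ 31/36 mod 47. 36⁻¹ ≡ 17 (mod 47) since 36·17 = 612 ≡ 1, so λ ≡ 10.
  x = λ² - 2 - 38 = 100 - 40 ≡ 13; y = λ·(2 - 13) - 9 ≡ 22. → (13, 22)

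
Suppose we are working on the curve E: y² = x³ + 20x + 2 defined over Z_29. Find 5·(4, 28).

Write G = (4, 28).
Repeated addition: build up to 5G.
2G: tangent at (4, 28): λ = (3·4² + 20)/(2·28) ≡ 10/27. 27⁻¹ ≡ 14 (mod 29) since 27·14 = 378 ≡ 1, so λ ≡ 10·14 ≡ 24.
  x = λ² - 4 - 4 = 576 - 8 ≡ 17; y = λ·(4 - 17) - 28 ≡ 8. → (17, 8)
3G: (17, 8) + (4, 28). λ = (28 - 8)/(4 - 17) ≡ 20/16 mod 29. 16⁻¹ ≡ 20 (mod 29) since 16·20 = 320 ≡ 1, so λ ≡ 23.
  x = λ² - 17 - 4 = 529 - 21 ≡ 15; y = λ·(17 - 15) - 8 ≡ 9. → (15, 9)
4G: (15, 9) + (4, 28). λ = (28 - 9)/(4 - 15) ≡ 19/18 mod 29. 18⁻¹ ≡ 21 (mod 29) since 18·21 = 378 ≡ 1, so λ ≡ 22.
  x = λ² - 15 - 4 = 484 - 19 ≡ 1; y = λ·(15 - 1) - 9 ≡ 9. → (1, 9)
5G: (1, 9) + (4, 28). λ = (28 - 9)/(4 - 1) ≡ 19/3 mod 29. 3⁻¹ ≡ 10 (mod 29) since 3·10 = 30 ≡ 1, so λ ≡ 16.
  x = λ² - 1 - 4 = 256 - 5 ≡ 19; y = λ·(1 - 19) - 9 ≡ 22. → (19, 22)

(19, 22)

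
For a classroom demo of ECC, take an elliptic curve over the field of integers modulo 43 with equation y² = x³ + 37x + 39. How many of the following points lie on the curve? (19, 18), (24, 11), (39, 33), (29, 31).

(19, 18): 18² ≡ 23, rhs ≡ 33 → off.
(24, 11): 11² ≡ 35, rhs ≡ 2 → off.
(39, 33): 33² ≡ 14, rhs ≡ 42 → off.
(29, 31): 31² ≡ 15, rhs ≡ 2 → off.

0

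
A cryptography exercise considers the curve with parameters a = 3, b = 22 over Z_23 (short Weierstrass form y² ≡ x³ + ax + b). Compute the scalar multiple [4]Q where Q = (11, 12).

Double-and-add on 4 = (100)₂. Start with Q = (11, 12) for the leading 1-bit.
double: tangent at (11, 12): λ = (3·11² + 3)/(2·12) ≡ 21/1. 1⁻¹ ≡ 1 (mod 23) since 1·1 = 1 ≡ 1, so λ ≡ 21·1 ≡ 21.
  x = λ² - 11 - 11 = 441 - 22 ≡ 5; y = λ·(11 - 5) - 12 ≡ 22. → (5, 22)
double: tangent at (5, 22): λ = (3·5² + 3)/(2·22) ≡ 9/21. 21⁻¹ ≡ 11 (mod 23) since 21·11 = 231 ≡ 1, so λ ≡ 9·11 ≡ 7.
  x = λ² - 5 - 5 = 49 - 10 ≡ 16; y = λ·(5 - 16) - 22 ≡ 16. → (16, 16)

(16, 16)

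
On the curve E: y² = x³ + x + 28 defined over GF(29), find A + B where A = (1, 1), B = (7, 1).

(21, 28)

(1, 1) + (7, 1). λ = (1 - 1)/(7 - 1) ≡ 0/6 mod 29. 6⁻¹ ≡ 5 (mod 29) since 6·5 = 30 ≡ 1, so λ ≡ 0.
  x = λ² - 1 - 7 = 0 - 8 ≡ 21; y = λ·(1 - 21) - 1 ≡ 28. → (21, 28)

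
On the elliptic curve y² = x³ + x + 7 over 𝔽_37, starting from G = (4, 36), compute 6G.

Double-and-add on 6 = (110)₂. Start with G = (4, 36) for the leading 1-bit.
double: tangent at (4, 36): λ = (3·4² + 1)/(2·36) ≡ 12/35. 35⁻¹ ≡ 18 (mod 37), so λ ≡ 12·18 ≡ 31.
  x = λ² - 4 - 4 = 961 - 8 ≡ 28; y = λ·(4 - 28) - 36 ≡ 34. → (28, 34)
add G: (28, 34) + (4, 36). λ = (36 - 34)/(4 - 28) ≡ 2/13 mod 37. 13⁻¹ ≡ 20 (mod 37) since 13·20 = 260 ≡ 1, so λ ≡ 3.
  x = λ² - 28 - 4 = 9 - 32 ≡ 14; y = λ·(28 - 14) - 34 ≡ 8. → (14, 8)
double: tangent at (14, 8): λ = (3·14² + 1)/(2·8) ≡ 34/16. 16⁻¹ ≡ 7 (mod 37), so λ ≡ 34·7 ≡ 16.
  x = λ² - 14 - 14 = 256 - 28 ≡ 6; y = λ·(14 - 6) - 8 ≡ 9. → (6, 9)

(6, 9)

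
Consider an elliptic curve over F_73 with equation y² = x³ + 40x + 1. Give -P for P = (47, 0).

-(47, 0) = (47, -0 mod 73) = (47, 0).

(47, 0)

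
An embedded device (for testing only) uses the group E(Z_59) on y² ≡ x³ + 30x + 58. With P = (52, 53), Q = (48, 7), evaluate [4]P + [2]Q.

First 4P:
Repeated addition: build up to 4P.
2P: tangent at (52, 53): λ = (3·52² + 30)/(2·53) ≡ 0/47. 47⁻¹ ≡ 54 (mod 59) since 47·54 = 2538 ≡ 1, so λ ≡ 0·54 ≡ 0.
  x = λ² - 52 - 52 = 0 - 104 ≡ 14; y = λ·(52 - 14) - 53 ≡ 6. → (14, 6)
3P: (14, 6) + (52, 53). λ = (53 - 6)/(52 - 14) ≡ 47/38 mod 59. 38⁻¹ ≡ 14 (mod 59) since 38·14 = 532 ≡ 1, so λ ≡ 9.
  x = λ² - 14 - 52 = 81 - 66 ≡ 15; y = λ·(14 - 15) - 6 ≡ 44. → (15, 44)
4P: (15, 44) + (52, 53). λ = (53 - 44)/(52 - 15) ≡ 9/37 mod 59. 37⁻¹ ≡ 8 (mod 59) since 37·8 = 296 ≡ 1, so λ ≡ 13.
  x = λ² - 15 - 52 = 169 - 67 ≡ 43; y = λ·(15 - 43) - 44 ≡ 5. → (43, 5)
4P = (43, 5).
Next 2Q:
Repeated addition: build up to 2Q.
2Q: tangent at (48, 7): λ = (3·48² + 30)/(2·7) ≡ 39/14. 14⁻¹ ≡ 38 (mod 59), so λ ≡ 39·38 ≡ 7.
  x = λ² - 48 - 48 = 49 - 96 ≡ 12; y = λ·(48 - 12) - 7 ≡ 9. → (12, 9)
2Q = (12, 9).
Finally 4P + 2Q:
(43, 5) + (12, 9). λ = (9 - 5)/(12 - 43) ≡ 4/28 mod 59. 28⁻¹ ≡ 19 (mod 59), so λ ≡ 17.
  x = λ² - 43 - 12 = 289 - 55 ≡ 57; y = λ·(43 - 57) - 5 ≡ 52. → (57, 52)

(57, 52)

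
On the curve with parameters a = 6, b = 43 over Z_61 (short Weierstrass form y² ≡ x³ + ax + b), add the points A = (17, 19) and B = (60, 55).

(49, 45)

(17, 19) + (60, 55). λ = (55 - 19)/(60 - 17) ≡ 36/43 mod 61. 43⁻¹ ≡ 44 (mod 61), so λ ≡ 59.
  x = λ² - 17 - 60 = 3481 - 77 ≡ 49; y = λ·(17 - 49) - 19 ≡ 45. → (49, 45)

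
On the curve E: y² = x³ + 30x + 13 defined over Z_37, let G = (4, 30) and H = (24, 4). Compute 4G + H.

First 4G:
Repeated addition: build up to 4G.
2G: tangent at (4, 30): λ = (3·4² + 30)/(2·30) ≡ 4/23. 23⁻¹ ≡ 29 (mod 37) since 23·29 = 667 ≡ 1, so λ ≡ 4·29 ≡ 5.
  x = λ² - 4 - 4 = 25 - 8 ≡ 17; y = λ·(4 - 17) - 30 ≡ 16. → (17, 16)
3G: (17, 16) + (4, 30). λ = (30 - 16)/(4 - 17) ≡ 14/24 mod 37. 24⁻¹ ≡ 17 (mod 37), so λ ≡ 16.
  x = λ² - 17 - 4 = 256 - 21 ≡ 13; y = λ·(17 - 13) - 16 ≡ 11. → (13, 11)
4G: (13, 11) + (4, 30). λ = (30 - 11)/(4 - 13) ≡ 19/28 mod 37. 28⁻¹ ≡ 4 (mod 37) since 28·4 = 112 ≡ 1, so λ ≡ 2.
  x = λ² - 13 - 4 = 4 - 17 ≡ 24; y = λ·(13 - 24) - 11 ≡ 4. → (24, 4)
4G = (24, 4).
Finally 4G + H:
tangent at (24, 4): λ = (3·24² + 30)/(2·4) ≡ 19/8. 8⁻¹ ≡ 14 (mod 37), so λ ≡ 19·14 ≡ 7.
  x = λ² - 24 - 24 = 49 - 48 ≡ 1; y = λ·(24 - 1) - 4 ≡ 9. → (1, 9)

(1, 9)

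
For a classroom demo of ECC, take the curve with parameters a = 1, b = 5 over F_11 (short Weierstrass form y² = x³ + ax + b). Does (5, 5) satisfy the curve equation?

yes

y² = 5² ≡ 3; x³ + 1x + 5 = 135 ≡ 3 (mod 11). 3 = 3.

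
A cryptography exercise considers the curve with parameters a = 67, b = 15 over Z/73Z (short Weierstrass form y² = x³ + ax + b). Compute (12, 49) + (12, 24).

O

The two points share x = 12 and their y-coordinates satisfy 49 + 24 ≡ 0 (mod 73), so they are inverses. Their sum is O.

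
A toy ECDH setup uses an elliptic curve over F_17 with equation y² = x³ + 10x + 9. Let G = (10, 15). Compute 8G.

(12, 2)

Repeated addition: build up to 8G.
2G: tangent at (10, 15): λ = (3·10² + 10)/(2·15) ≡ 4/13. 13⁻¹ ≡ 4 (mod 17) since 13·4 = 52 ≡ 1, so λ ≡ 4·4 ≡ 16.
  x = λ² - 10 - 10 = 256 - 20 ≡ 15; y = λ·(10 - 15) - 15 ≡ 7. → (15, 7)
3G: (15, 7) + (10, 15). λ = (15 - 7)/(10 - 15) ≡ 8/12 mod 17. 12⁻¹ ≡ 10 (mod 17) since 12·10 = 120 ≡ 1, so λ ≡ 12.
  x = λ² - 15 - 10 = 144 - 25 ≡ 0; y = λ·(15 - 0) - 7 ≡ 3. → (0, 3)
4G: (0, 3) + (10, 15). λ = (15 - 3)/(10 - 0) ≡ 12/10 mod 17. 10⁻¹ ≡ 12 (mod 17) since 10·12 = 120 ≡ 1, so λ ≡ 8.
  x = λ² - 0 - 10 = 64 - 10 ≡ 3; y = λ·(0 - 3) - 3 ≡ 7. → (3, 7)
5G: (3, 7) + (10, 15). λ = (15 - 7)/(10 - 3) ≡ 8/7 mod 17. 7⁻¹ ≡ 5 (mod 17) since 7·5 = 35 ≡ 1, so λ ≡ 6.
  x = λ² - 3 - 10 = 36 - 13 ≡ 6; y = λ·(3 - 6) - 7 ≡ 9. → (6, 9)
6G: (6, 9) + (10, 15). λ = (15 - 9)/(10 - 6) ≡ 6/4 mod 17. 4⁻¹ ≡ 13 (mod 17), so λ ≡ 10.
  x = λ² - 6 - 10 = 100 - 16 ≡ 16; y = λ·(6 - 16) - 9 ≡ 10. → (16, 10)
7G: (16, 10) + (10, 15). λ = (15 - 10)/(10 - 16) ≡ 5/11 mod 17. 11⁻¹ ≡ 14 (mod 17) since 11·14 = 154 ≡ 1, so λ ≡ 2.
  x = λ² - 16 - 10 = 4 - 26 ≡ 12; y = λ·(16 - 12) - 10 ≡ 15. → (12, 15)
8G: (12, 15) + (10, 15). λ = (15 - 15)/(10 - 12) ≡ 0/15 mod 17. 15⁻¹ ≡ 8 (mod 17) since 15·8 = 120 ≡ 1, so λ ≡ 0.
  x = λ² - 12 - 10 = 0 - 22 ≡ 12; y = λ·(12 - 12) - 15 ≡ 2. → (12, 2)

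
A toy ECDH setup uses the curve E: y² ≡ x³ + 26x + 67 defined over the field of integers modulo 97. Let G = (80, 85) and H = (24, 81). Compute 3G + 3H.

First 3G:
Repeated addition: build up to 3G.
2G: tangent at (80, 85): λ = (3·80² + 26)/(2·85) ≡ 20/73. 73⁻¹ ≡ 4 (mod 97), so λ ≡ 20·4 ≡ 80.
  x = λ² - 80 - 80 = 6400 - 160 ≡ 32; y = λ·(80 - 32) - 85 ≡ 69. → (32, 69)
3G: (32, 69) + (80, 85). λ = (85 - 69)/(80 - 32) ≡ 16/48 mod 97. 48⁻¹ ≡ 95 (mod 97) since 48·95 = 4560 ≡ 1, so λ ≡ 65.
  x = λ² - 32 - 80 = 4225 - 112 ≡ 39; y = λ·(32 - 39) - 69 ≡ 58. → (39, 58)
3G = (39, 58).
Next 3H:
Repeated addition: build up to 3H.
2H: tangent at (24, 81): λ = (3·24² + 26)/(2·81) ≡ 8/65. 65⁻¹ ≡ 3 (mod 97), so λ ≡ 8·3 ≡ 24.
  x = λ² - 24 - 24 = 576 - 48 ≡ 43; y = λ·(24 - 43) - 81 ≡ 45. → (43, 45)
3H: (43, 45) + (24, 81). λ = (81 - 45)/(24 - 43) ≡ 36/78 mod 97. 78⁻¹ ≡ 51 (mod 97) since 78·51 = 3978 ≡ 1, so λ ≡ 90.
  x = λ² - 43 - 24 = 8100 - 67 ≡ 79; y = λ·(43 - 79) - 45 ≡ 13. → (79, 13)
3H = (79, 13).
Finally 3G + 3H:
(39, 58) + (79, 13). λ = (13 - 58)/(79 - 39) ≡ 52/40 mod 97. 40⁻¹ ≡ 17 (mod 97) since 40·17 = 680 ≡ 1, so λ ≡ 11.
  x = λ² - 39 - 79 = 121 - 118 ≡ 3; y = λ·(39 - 3) - 58 ≡ 47. → (3, 47)

(3, 47)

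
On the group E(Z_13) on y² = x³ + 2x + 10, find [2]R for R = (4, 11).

tangent at (4, 11): λ = (3·4² + 2)/(2·11) ≡ 11/9. 9⁻¹ ≡ 3 (mod 13), so λ ≡ 11·3 ≡ 7.
  x = λ² - 4 - 4 = 49 - 8 ≡ 2; y = λ·(4 - 2) - 11 ≡ 3. → (2, 3)

(2, 3)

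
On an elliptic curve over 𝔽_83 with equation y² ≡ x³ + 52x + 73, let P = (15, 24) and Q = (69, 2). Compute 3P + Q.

First 3P:
Repeated addition: build up to 3P.
2P: tangent at (15, 24): λ = (3·15² + 52)/(2·24) ≡ 63/48. 48⁻¹ ≡ 64 (mod 83), so λ ≡ 63·64 ≡ 48.
  x = λ² - 15 - 15 = 2304 - 30 ≡ 33; y = λ·(15 - 33) - 24 ≡ 25. → (33, 25)
3P: (33, 25) + (15, 24). λ = (24 - 25)/(15 - 33) ≡ 82/65 mod 83. 65⁻¹ ≡ 23 (mod 83), so λ ≡ 60.
  x = λ² - 33 - 15 = 3600 - 48 ≡ 66; y = λ·(33 - 66) - 25 ≡ 70. → (66, 70)
3P = (66, 70).
Finally 3P + Q:
(66, 70) + (69, 2). λ = (2 - 70)/(69 - 66) ≡ 15/3 mod 83. 3⁻¹ ≡ 28 (mod 83), so λ ≡ 5.
  x = λ² - 66 - 69 = 25 - 135 ≡ 56; y = λ·(66 - 56) - 70 ≡ 63. → (56, 63)

(56, 63)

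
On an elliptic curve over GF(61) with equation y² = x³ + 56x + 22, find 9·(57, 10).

Write Q = (57, 10).
Double-and-add on 9 = (1001)₂. Start with Q = (57, 10) for the leading 1-bit.
double: tangent at (57, 10): λ = (3·57² + 56)/(2·10) ≡ 43/20. 20⁻¹ ≡ 58 (mod 61) since 20·58 = 1160 ≡ 1, so λ ≡ 43·58 ≡ 54.
  x = λ² - 57 - 57 = 2916 - 114 ≡ 57; y = λ·(57 - 57) - 10 ≡ 51. → (57, 51)
double: tangent at (57, 51): λ = (3·57² + 56)/(2·51) ≡ 43/41. 41⁻¹ ≡ 3 (mod 61) since 41·3 = 123 ≡ 1, so λ ≡ 43·3 ≡ 7.
  x = λ² - 57 - 57 = 49 - 114 ≡ 57; y = λ·(57 - 57) - 51 ≡ 10. → (57, 10)
double: tangent at (57, 10): λ = (3·57² + 56)/(2·10) ≡ 43/20. 20⁻¹ ≡ 58 (mod 61), so λ ≡ 43·58 ≡ 54.
  x = λ² - 57 - 57 = 2916 - 114 ≡ 57; y = λ·(57 - 57) - 10 ≡ 51. → (57, 51)
add Q: (57, 51) + (57, 10): same x and y₁ ≡ -y₂, so the sum is the point at infinity.

O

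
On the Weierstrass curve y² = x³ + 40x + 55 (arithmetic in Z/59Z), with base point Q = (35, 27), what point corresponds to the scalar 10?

(29, 23)

Double-and-add on 10 = (1010)₂. Start with Q = (35, 27) for the leading 1-bit.
double: tangent at (35, 27): λ = (3·35² + 40)/(2·27) ≡ 57/54. 54⁻¹ ≡ 47 (mod 59) since 54·47 = 2538 ≡ 1, so λ ≡ 57·47 ≡ 24.
  x = λ² - 35 - 35 = 576 - 70 ≡ 34; y = λ·(35 - 34) - 27 ≡ 56. → (34, 56)
double: tangent at (34, 56): λ = (3·34² + 40)/(2·56) ≡ 27/53. 53⁻¹ ≡ 49 (mod 59), so λ ≡ 27·49 ≡ 25.
  x = λ² - 34 - 34 = 625 - 68 ≡ 26; y = λ·(34 - 26) - 56 ≡ 26. → (26, 26)
add Q: (26, 26) + (35, 27). λ = (27 - 26)/(35 - 26) ≡ 1/9 mod 59. 9⁻¹ ≡ 46 (mod 59), so λ ≡ 46.
  x = λ² - 26 - 35 = 2116 - 61 ≡ 49; y = λ·(26 - 49) - 26 ≡ 37. → (49, 37)
double: tangent at (49, 37): λ = (3·49² + 40)/(2·37) ≡ 45/15. 15⁻¹ ≡ 4 (mod 59) since 15·4 = 60 ≡ 1, so λ ≡ 45·4 ≡ 3.
  x = λ² - 49 - 49 = 9 - 98 ≡ 29; y = λ·(49 - 29) - 37 ≡ 23. → (29, 23)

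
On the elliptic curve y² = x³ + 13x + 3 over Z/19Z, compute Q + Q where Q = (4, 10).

tangent at (4, 10): λ = (3·4² + 13)/(2·10) ≡ 4/1. 1⁻¹ ≡ 1 (mod 19), so λ ≡ 4·1 ≡ 4.
  x = λ² - 4 - 4 = 16 - 8 ≡ 8; y = λ·(4 - 8) - 10 ≡ 12. → (8, 12)

(8, 12)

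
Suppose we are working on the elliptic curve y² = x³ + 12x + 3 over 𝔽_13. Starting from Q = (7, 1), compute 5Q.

(12, 4)

Double-and-add on 5 = (101)₂. Start with Q = (7, 1) for the leading 1-bit.
double: tangent at (7, 1): λ = (3·7² + 12)/(2·1) ≡ 3/2. 2⁻¹ ≡ 7 (mod 13) since 2·7 = 14 ≡ 1, so λ ≡ 3·7 ≡ 8.
  x = λ² - 7 - 7 = 64 - 14 ≡ 11; y = λ·(7 - 11) - 1 ≡ 6. → (11, 6)
double: tangent at (11, 6): λ = (3·11² + 12)/(2·6) ≡ 11/12. 12⁻¹ ≡ 12 (mod 13) since 12·12 = 144 ≡ 1, so λ ≡ 11·12 ≡ 2.
  x = λ² - 11 - 11 = 4 - 22 ≡ 8; y = λ·(11 - 8) - 6 ≡ 0. → (8, 0)
add Q: (8, 0) + (7, 1). λ = (1 - 0)/(7 - 8) ≡ 1/12 mod 13. 12⁻¹ ≡ 12 (mod 13), so λ ≡ 12.
  x = λ² - 8 - 7 = 144 - 15 ≡ 12; y = λ·(8 - 12) - 0 ≡ 4. → (12, 4)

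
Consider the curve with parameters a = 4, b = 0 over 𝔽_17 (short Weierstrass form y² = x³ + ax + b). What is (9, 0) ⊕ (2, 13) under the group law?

(15, 16)

(9, 0) + (2, 13). λ = (13 - 0)/(2 - 9) ≡ 13/10 mod 17. 10⁻¹ ≡ 12 (mod 17), so λ ≡ 3.
  x = λ² - 9 - 2 = 9 - 11 ≡ 15; y = λ·(9 - 15) - 0 ≡ 16. → (15, 16)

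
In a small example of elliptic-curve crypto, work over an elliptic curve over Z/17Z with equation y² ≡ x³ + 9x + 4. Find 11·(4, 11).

(14, 16)

Write P = (4, 11).
Repeated addition: build up to 11P.
2P: tangent at (4, 11): λ = (3·4² + 9)/(2·11) ≡ 6/5. 5⁻¹ ≡ 7 (mod 17), so λ ≡ 6·7 ≡ 8.
  x = λ² - 4 - 4 = 64 - 8 ≡ 5; y = λ·(4 - 5) - 11 ≡ 15. → (5, 15)
3P: (5, 15) + (4, 11). λ = (11 - 15)/(4 - 5) ≡ 13/16 mod 17. 16⁻¹ ≡ 16 (mod 17), so λ ≡ 4.
  x = λ² - 5 - 4 = 16 - 9 ≡ 7; y = λ·(5 - 7) - 15 ≡ 11. → (7, 11)
4P: (7, 11) + (4, 11). λ = (11 - 11)/(4 - 7) ≡ 0/14 mod 17. 14⁻¹ ≡ 11 (mod 17) since 14·11 = 154 ≡ 1, so λ ≡ 0.
  x = λ² - 7 - 4 = 0 - 11 ≡ 6; y = λ·(7 - 6) - 11 ≡ 6. → (6, 6)
5P: (6, 6) + (4, 11). λ = (11 - 6)/(4 - 6) ≡ 5/15 mod 17. 15⁻¹ ≡ 8 (mod 17), so λ ≡ 6.
  x = λ² - 6 - 4 = 36 - 10 ≡ 9; y = λ·(6 - 9) - 6 ≡ 10. → (9, 10)
6P: (9, 10) + (4, 11). λ = (11 - 10)/(4 - 9) ≡ 1/12 mod 17. 12⁻¹ ≡ 10 (mod 17) since 12·10 = 120 ≡ 1, so λ ≡ 10.
  x = λ² - 9 - 4 = 100 - 13 ≡ 2; y = λ·(9 - 2) - 10 ≡ 9. → (2, 9)
7P: (2, 9) + (4, 11). λ = (11 - 9)/(4 - 2) ≡ 2/2 mod 17. 2⁻¹ ≡ 9 (mod 17), so λ ≡ 1.
  x = λ² - 2 - 4 = 1 - 6 ≡ 12; y = λ·(2 - 12) - 9 ≡ 15. → (12, 15)
8P: (12, 15) + (4, 11). λ = (11 - 15)/(4 - 12) ≡ 13/9 mod 17. 9⁻¹ ≡ 2 (mod 17), so λ ≡ 9.
  x = λ² - 12 - 4 = 81 - 16 ≡ 14; y = λ·(12 - 14) - 15 ≡ 1. → (14, 1)
9P: (14, 1) + (4, 11). λ = (11 - 1)/(4 - 14) ≡ 10/7 mod 17. 7⁻¹ ≡ 5 (mod 17), so λ ≡ 16.
  x = λ² - 14 - 4 = 256 - 18 ≡ 0; y = λ·(14 - 0) - 1 ≡ 2. → (0, 2)
10P: (0, 2) + (4, 11). λ = (11 - 2)/(4 - 0) ≡ 9/4 mod 17. 4⁻¹ ≡ 13 (mod 17) since 4·13 = 52 ≡ 1, so λ ≡ 15.
  x = λ² - 0 - 4 = 225 - 4 ≡ 0; y = λ·(0 - 0) - 2 ≡ 15. → (0, 15)
11P: (0, 15) + (4, 11). λ = (11 - 15)/(4 - 0) ≡ 13/4 mod 17. 4⁻¹ ≡ 13 (mod 17), so λ ≡ 16.
  x = λ² - 0 - 4 = 256 - 4 ≡ 14; y = λ·(0 - 14) - 15 ≡ 16. → (14, 16)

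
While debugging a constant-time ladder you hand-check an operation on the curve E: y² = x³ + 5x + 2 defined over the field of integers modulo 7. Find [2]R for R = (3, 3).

tangent at (3, 3): λ = (3·3² + 5)/(2·3) ≡ 4/6. 6⁻¹ ≡ 6 (mod 7), so λ ≡ 4·6 ≡ 3.
  x = λ² - 3 - 3 = 9 - 6 ≡ 3; y = λ·(3 - 3) - 3 ≡ 4. → (3, 4)

(3, 4)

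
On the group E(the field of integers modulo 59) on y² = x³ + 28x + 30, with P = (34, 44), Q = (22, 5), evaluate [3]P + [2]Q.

First 3P:
Repeated addition: build up to 3P.
2P: tangent at (34, 44): λ = (3·34² + 28)/(2·44) ≡ 15/29. 29⁻¹ ≡ 57 (mod 59) since 29·57 = 1653 ≡ 1, so λ ≡ 15·57 ≡ 29.
  x = λ² - 34 - 34 = 841 - 68 ≡ 6; y = λ·(34 - 6) - 44 ≡ 1. → (6, 1)
3P: (6, 1) + (34, 44). λ = (44 - 1)/(34 - 6) ≡ 43/28 mod 59. 28⁻¹ ≡ 19 (mod 59), so λ ≡ 50.
  x = λ² - 6 - 34 = 2500 - 40 ≡ 41; y = λ·(6 - 41) - 1 ≡ 19. → (41, 19)
3P = (41, 19).
Next 2Q:
Repeated addition: build up to 2Q.
2Q: tangent at (22, 5): λ = (3·22² + 28)/(2·5) ≡ 5/10. 10⁻¹ ≡ 6 (mod 59), so λ ≡ 5·6 ≡ 30.
  x = λ² - 22 - 22 = 900 - 44 ≡ 30; y = λ·(22 - 30) - 5 ≡ 50. → (30, 50)
2Q = (30, 50).
Finally 3P + 2Q:
(41, 19) + (30, 50). λ = (50 - 19)/(30 - 41) ≡ 31/48 mod 59. 48⁻¹ ≡ 16 (mod 59) since 48·16 = 768 ≡ 1, so λ ≡ 24.
  x = λ² - 41 - 30 = 576 - 71 ≡ 33; y = λ·(41 - 33) - 19 ≡ 55. → (33, 55)

(33, 55)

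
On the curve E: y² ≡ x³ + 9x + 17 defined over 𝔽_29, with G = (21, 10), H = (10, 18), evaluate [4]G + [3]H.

First 4G:
Repeated addition: build up to 4G.
2G: tangent at (21, 10): λ = (3·21² + 9)/(2·10) ≡ 27/20. 20⁻¹ ≡ 16 (mod 29) since 20·16 = 320 ≡ 1, so λ ≡ 27·16 ≡ 26.
  x = λ² - 21 - 21 = 676 - 42 ≡ 25; y = λ·(21 - 25) - 10 ≡ 2. → (25, 2)
3G: (25, 2) + (21, 10). λ = (10 - 2)/(21 - 25) ≡ 8/25 mod 29. 25⁻¹ ≡ 7 (mod 29), so λ ≡ 27.
  x = λ² - 25 - 21 = 729 - 46 ≡ 16; y = λ·(25 - 16) - 2 ≡ 9. → (16, 9)
4G: (16, 9) + (21, 10). λ = (10 - 9)/(21 - 16) ≡ 1/5 mod 29. 5⁻¹ ≡ 6 (mod 29), so λ ≡ 6.
  x = λ² - 16 - 21 = 36 - 37 ≡ 28; y = λ·(16 - 28) - 9 ≡ 6. → (28, 6)
4G = (28, 6).
Next 3H:
Repeated addition: build up to 3H.
2H: tangent at (10, 18): λ = (3·10² + 9)/(2·18) ≡ 19/7. 7⁻¹ ≡ 25 (mod 29) since 7·25 = 175 ≡ 1, so λ ≡ 19·25 ≡ 11.
  x = λ² - 10 - 10 = 121 - 20 ≡ 14; y = λ·(10 - 14) - 18 ≡ 25. → (14, 25)
3H: (14, 25) + (10, 18). λ = (18 - 25)/(10 - 14) ≡ 22/25 mod 29. 25⁻¹ ≡ 7 (mod 29), so λ ≡ 9.
  x = λ² - 14 - 10 = 81 - 24 ≡ 28; y = λ·(14 - 28) - 25 ≡ 23. → (28, 23)
3H = (28, 23).
Finally 4G + 3H:
(28, 6) + (28, 23): same x and y₁ ≡ -y₂, so the sum is O.

O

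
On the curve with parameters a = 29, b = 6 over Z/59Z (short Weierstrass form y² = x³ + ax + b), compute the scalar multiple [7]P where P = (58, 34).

Repeated addition: build up to 7P.
2P: tangent at (58, 34): λ = (3·58² + 29)/(2·34) ≡ 32/9. 9⁻¹ ≡ 46 (mod 59), so λ ≡ 32·46 ≡ 56.
  x = λ² - 58 - 58 = 3136 - 116 ≡ 11; y = λ·(58 - 11) - 34 ≡ 2. → (11, 2)
3P: (11, 2) + (58, 34). λ = (34 - 2)/(58 - 11) ≡ 32/47 mod 59. 47⁻¹ ≡ 54 (mod 59) since 47·54 = 2538 ≡ 1, so λ ≡ 17.
  x = λ² - 11 - 58 = 289 - 69 ≡ 43; y = λ·(11 - 43) - 2 ≡ 44. → (43, 44)
4P: (43, 44) + (58, 34). λ = (34 - 44)/(58 - 43) ≡ 49/15 mod 59. 15⁻¹ ≡ 4 (mod 59), so λ ≡ 19.
  x = λ² - 43 - 58 = 361 - 101 ≡ 24; y = λ·(43 - 24) - 44 ≡ 22. → (24, 22)
5P: (24, 22) + (58, 34). λ = (34 - 22)/(58 - 24) ≡ 12/34 mod 59. 34⁻¹ ≡ 33 (mod 59) since 34·33 = 1122 ≡ 1, so λ ≡ 42.
  x = λ² - 24 - 58 = 1764 - 82 ≡ 30; y = λ·(24 - 30) - 22 ≡ 21. → (30, 21)
6P: (30, 21) + (58, 34). λ = (34 - 21)/(58 - 30) ≡ 13/28 mod 59. 28⁻¹ ≡ 19 (mod 59), so λ ≡ 11.
  x = λ² - 30 - 58 = 121 - 88 ≡ 33; y = λ·(30 - 33) - 21 ≡ 5. → (33, 5)
7P: (33, 5) + (58, 34). λ = (34 - 5)/(58 - 33) ≡ 29/25 mod 59. 25⁻¹ ≡ 26 (mod 59), so λ ≡ 46.
  x = λ² - 33 - 58 = 2116 - 91 ≡ 19; y = λ·(33 - 19) - 5 ≡ 49. → (19, 49)

(19, 49)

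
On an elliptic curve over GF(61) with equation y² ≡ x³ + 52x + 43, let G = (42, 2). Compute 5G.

(46, 6)

Repeated addition: build up to 5G.
2G: tangent at (42, 2): λ = (3·42² + 52)/(2·2) ≡ 37/4. 4⁻¹ ≡ 46 (mod 61) since 4·46 = 184 ≡ 1, so λ ≡ 37·46 ≡ 55.
  x = λ² - 42 - 42 = 3025 - 84 ≡ 13; y = λ·(42 - 13) - 2 ≡ 7. → (13, 7)
3G: (13, 7) + (42, 2). λ = (2 - 7)/(42 - 13) ≡ 56/29 mod 61. 29⁻¹ ≡ 40 (mod 61), so λ ≡ 44.
  x = λ² - 13 - 42 = 1936 - 55 ≡ 51; y = λ·(13 - 51) - 7 ≡ 29. → (51, 29)
4G: (51, 29) + (42, 2). λ = (2 - 29)/(42 - 51) ≡ 34/52 mod 61. 52⁻¹ ≡ 27 (mod 61) since 52·27 = 1404 ≡ 1, so λ ≡ 3.
  x = λ² - 51 - 42 = 9 - 93 ≡ 38; y = λ·(51 - 38) - 29 ≡ 10. → (38, 10)
5G: (38, 10) + (42, 2). λ = (2 - 10)/(42 - 38) ≡ 53/4 mod 61. 4⁻¹ ≡ 46 (mod 61), so λ ≡ 59.
  x = λ² - 38 - 42 = 3481 - 80 ≡ 46; y = λ·(38 - 46) - 10 ≡ 6. → (46, 6)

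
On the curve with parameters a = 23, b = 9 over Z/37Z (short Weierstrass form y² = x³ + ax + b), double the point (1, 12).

tangent at (1, 12): λ = (3·1² + 23)/(2·12) ≡ 26/24. 24⁻¹ ≡ 17 (mod 37), so λ ≡ 26·17 ≡ 35.
  x = λ² - 1 - 1 = 1225 - 2 ≡ 2; y = λ·(1 - 2) - 12 ≡ 27. → (2, 27)

(2, 27)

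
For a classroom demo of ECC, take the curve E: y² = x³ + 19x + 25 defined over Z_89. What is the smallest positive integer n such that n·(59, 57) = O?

3

2P: tangent at (59, 57): λ = (3·59² + 19)/(2·57) ≡ 49/25. 25⁻¹ ≡ 57 (mod 89) since 25·57 = 1425 ≡ 1, so λ ≡ 49·57 ≡ 34.
  x = λ² - 59 - 59 = 1156 - 118 ≡ 59; y = λ·(59 - 59) - 57 ≡ 32. → (59, 32)
3P: (59, 32) + (59, 57): same x and y₁ ≡ -y₂, so the sum is O.
3P = O, so the order is 3.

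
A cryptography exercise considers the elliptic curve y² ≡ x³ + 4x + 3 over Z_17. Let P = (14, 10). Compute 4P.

O

Repeated addition: build up to 4P.
2P: tangent at (14, 10): λ = (3·14² + 4)/(2·10) ≡ 14/3. 3⁻¹ ≡ 6 (mod 17), so λ ≡ 14·6 ≡ 16.
  x = λ² - 14 - 14 = 256 - 28 ≡ 7; y = λ·(14 - 7) - 10 ≡ 0. → (7, 0)
3P: (7, 0) + (14, 10). λ = (10 - 0)/(14 - 7) ≡ 10/7 mod 17. 7⁻¹ ≡ 5 (mod 17), so λ ≡ 16.
  x = λ² - 7 - 14 = 256 - 21 ≡ 14; y = λ·(7 - 14) - 0 ≡ 7. → (14, 7)
4P: (14, 7) + (14, 10): same x and y₁ ≡ -y₂, so the sum is O.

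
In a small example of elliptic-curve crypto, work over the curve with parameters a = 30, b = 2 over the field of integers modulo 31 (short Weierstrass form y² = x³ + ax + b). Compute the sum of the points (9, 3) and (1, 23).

(4, 0)

(9, 3) + (1, 23). λ = (23 - 3)/(1 - 9) ≡ 20/23 mod 31. 23⁻¹ ≡ 27 (mod 31), so λ ≡ 13.
  x = λ² - 9 - 1 = 169 - 10 ≡ 4; y = λ·(9 - 4) - 3 ≡ 0. → (4, 0)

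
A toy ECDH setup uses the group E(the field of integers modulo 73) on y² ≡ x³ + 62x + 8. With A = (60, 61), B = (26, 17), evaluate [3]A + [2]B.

(9, 28)

First 3A:
Repeated addition: build up to 3A.
2A: tangent at (60, 61): λ = (3·60² + 62)/(2·61) ≡ 58/49. 49⁻¹ ≡ 3 (mod 73), so λ ≡ 58·3 ≡ 28.
  x = λ² - 60 - 60 = 784 - 120 ≡ 7; y = λ·(60 - 7) - 61 ≡ 36. → (7, 36)
3A: (7, 36) + (60, 61). λ = (61 - 36)/(60 - 7) ≡ 25/53 mod 73. 53⁻¹ ≡ 62 (mod 73), so λ ≡ 17.
  x = λ² - 7 - 60 = 289 - 67 ≡ 3; y = λ·(7 - 3) - 36 ≡ 32. → (3, 32)
3A = (3, 32).
Next 2B:
Repeated addition: build up to 2B.
2B: tangent at (26, 17): λ = (3·26² + 62)/(2·17) ≡ 46/34. 34⁻¹ ≡ 58 (mod 73), so λ ≡ 46·58 ≡ 40.
  x = λ² - 26 - 26 = 1600 - 52 ≡ 15; y = λ·(26 - 15) - 17 ≡ 58. → (15, 58)
2B = (15, 58).
Finally 3A + 2B:
(3, 32) + (15, 58). λ = (58 - 32)/(15 - 3) ≡ 26/12 mod 73. 12⁻¹ ≡ 67 (mod 73) since 12·67 = 804 ≡ 1, so λ ≡ 63.
  x = λ² - 3 - 15 = 3969 - 18 ≡ 9; y = λ·(3 - 9) - 32 ≡ 28. → (9, 28)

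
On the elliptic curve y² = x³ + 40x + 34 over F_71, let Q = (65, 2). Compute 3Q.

Repeated addition: build up to 3Q.
2Q: tangent at (65, 2): λ = (3·65² + 40)/(2·2) ≡ 6/4. 4⁻¹ ≡ 18 (mod 71) since 4·18 = 72 ≡ 1, so λ ≡ 6·18 ≡ 37.
  x = λ² - 65 - 65 = 1369 - 130 ≡ 32; y = λ·(65 - 32) - 2 ≡ 12. → (32, 12)
3Q: (32, 12) + (65, 2). λ = (2 - 12)/(65 - 32) ≡ 61/33 mod 71. 33⁻¹ ≡ 28 (mod 71), so λ ≡ 4.
  x = λ² - 32 - 65 = 16 - 97 ≡ 61; y = λ·(32 - 61) - 12 ≡ 14. → (61, 14)

(61, 14)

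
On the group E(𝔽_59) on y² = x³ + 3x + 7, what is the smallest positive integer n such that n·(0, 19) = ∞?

2P: tangent at (0, 19): λ = (3·0² + 3)/(2·19) ≡ 3/38. 38⁻¹ ≡ 14 (mod 59), so λ ≡ 3·14 ≡ 42.
  x = λ² - 0 - 0 = 1764 - 0 ≡ 53; y = λ·(0 - 53) - 19 ≡ 56. → (53, 56)
3P: (53, 56) + (0, 19). λ = (19 - 56)/(0 - 53) ≡ 22/6 mod 59. 6⁻¹ ≡ 10 (mod 59), so λ ≡ 43.
  x = λ² - 53 - 0 = 1849 - 53 ≡ 26; y = λ·(53 - 26) - 56 ≡ 43. → (26, 43)
4P: (26, 43) + (0, 19). λ = (19 - 43)/(0 - 26) ≡ 35/33 mod 59. 33⁻¹ ≡ 34 (mod 59), so λ ≡ 10.
  x = λ² - 26 - 0 = 100 - 26 ≡ 15; y = λ·(26 - 15) - 43 ≡ 8. → (15, 8)
5P: (15, 8) + (0, 19). λ = (19 - 8)/(0 - 15) ≡ 11/44 mod 59. 44⁻¹ ≡ 55 (mod 59) since 44·55 = 2420 ≡ 1, so λ ≡ 15.
  x = λ² - 15 - 0 = 225 - 15 ≡ 33; y = λ·(15 - 33) - 8 ≡ 17. → (33, 17)
6P: (33, 17) + (0, 19). λ = (19 - 17)/(0 - 33) ≡ 2/26 mod 59. 26⁻¹ ≡ 25 (mod 59), so λ ≡ 50.
  x = λ² - 33 - 0 = 2500 - 33 ≡ 48; y = λ·(33 - 48) - 17 ≡ 0. → (48, 0)
7P: (48, 0) + (0, 19). λ = (19 - 0)/(0 - 48) ≡ 19/11 mod 59. 11⁻¹ ≡ 43 (mod 59) since 11·43 = 473 ≡ 1, so λ ≡ 50.
  x = λ² - 48 - 0 = 2500 - 48 ≡ 33; y = λ·(48 - 33) - 0 ≡ 42. → (33, 42)
8P: (33, 42) + (0, 19). λ = (19 - 42)/(0 - 33) ≡ 36/26 mod 59. 26⁻¹ ≡ 25 (mod 59), so λ ≡ 15.
  x = λ² - 33 - 0 = 225 - 33 ≡ 15; y = λ·(33 - 15) - 42 ≡ 51. → (15, 51)
9P: (15, 51) + (0, 19). λ = (19 - 51)/(0 - 15) ≡ 27/44 mod 59. 44⁻¹ ≡ 55 (mod 59), so λ ≡ 10.
  x = λ² - 15 - 0 = 100 - 15 ≡ 26; y = λ·(15 - 26) - 51 ≡ 16. → (26, 16)
10P: (26, 16) + (0, 19). λ = (19 - 16)/(0 - 26) ≡ 3/33 mod 59. 33⁻¹ ≡ 34 (mod 59) since 33·34 = 1122 ≡ 1, so λ ≡ 43.
  x = λ² - 26 - 0 = 1849 - 26 ≡ 53; y = λ·(26 - 53) - 16 ≡ 3. → (53, 3)
11P: (53, 3) + (0, 19). λ = (19 - 3)/(0 - 53) ≡ 16/6 mod 59. 6⁻¹ ≡ 10 (mod 59), so λ ≡ 42.
  x = λ² - 53 - 0 = 1764 - 53 ≡ 0; y = λ·(53 - 0) - 3 ≡ 40. → (0, 40)
12P: (0, 40) + (0, 19): same x and y₁ ≡ -y₂, so the sum is ∞.
12P = ∞, so the order is 12.

12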